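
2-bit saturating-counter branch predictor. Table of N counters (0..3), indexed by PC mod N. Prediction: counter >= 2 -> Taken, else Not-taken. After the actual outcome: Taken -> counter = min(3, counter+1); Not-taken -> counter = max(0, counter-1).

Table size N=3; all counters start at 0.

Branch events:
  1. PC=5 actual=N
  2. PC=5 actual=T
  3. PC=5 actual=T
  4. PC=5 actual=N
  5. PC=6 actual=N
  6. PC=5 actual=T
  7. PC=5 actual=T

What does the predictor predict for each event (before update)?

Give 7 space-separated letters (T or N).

Answer: N N N T N N T

Derivation:
Ev 1: PC=5 idx=2 pred=N actual=N -> ctr[2]=0
Ev 2: PC=5 idx=2 pred=N actual=T -> ctr[2]=1
Ev 3: PC=5 idx=2 pred=N actual=T -> ctr[2]=2
Ev 4: PC=5 idx=2 pred=T actual=N -> ctr[2]=1
Ev 5: PC=6 idx=0 pred=N actual=N -> ctr[0]=0
Ev 6: PC=5 idx=2 pred=N actual=T -> ctr[2]=2
Ev 7: PC=5 idx=2 pred=T actual=T -> ctr[2]=3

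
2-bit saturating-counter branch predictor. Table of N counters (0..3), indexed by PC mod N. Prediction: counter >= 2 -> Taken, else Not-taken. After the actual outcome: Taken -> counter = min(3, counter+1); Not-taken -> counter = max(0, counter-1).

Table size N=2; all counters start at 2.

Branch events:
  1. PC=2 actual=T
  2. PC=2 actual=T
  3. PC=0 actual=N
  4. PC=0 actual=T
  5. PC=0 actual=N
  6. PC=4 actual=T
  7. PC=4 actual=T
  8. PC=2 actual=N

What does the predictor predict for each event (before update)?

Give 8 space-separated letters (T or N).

Ev 1: PC=2 idx=0 pred=T actual=T -> ctr[0]=3
Ev 2: PC=2 idx=0 pred=T actual=T -> ctr[0]=3
Ev 3: PC=0 idx=0 pred=T actual=N -> ctr[0]=2
Ev 4: PC=0 idx=0 pred=T actual=T -> ctr[0]=3
Ev 5: PC=0 idx=0 pred=T actual=N -> ctr[0]=2
Ev 6: PC=4 idx=0 pred=T actual=T -> ctr[0]=3
Ev 7: PC=4 idx=0 pred=T actual=T -> ctr[0]=3
Ev 8: PC=2 idx=0 pred=T actual=N -> ctr[0]=2

Answer: T T T T T T T T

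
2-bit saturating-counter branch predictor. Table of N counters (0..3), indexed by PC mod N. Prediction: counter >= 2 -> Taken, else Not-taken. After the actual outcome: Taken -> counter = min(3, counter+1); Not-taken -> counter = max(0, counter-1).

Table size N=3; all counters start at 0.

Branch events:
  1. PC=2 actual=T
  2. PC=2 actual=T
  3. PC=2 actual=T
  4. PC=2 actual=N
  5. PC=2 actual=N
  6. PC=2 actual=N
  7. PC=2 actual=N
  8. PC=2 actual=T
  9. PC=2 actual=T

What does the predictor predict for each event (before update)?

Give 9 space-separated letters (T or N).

Answer: N N T T T N N N N

Derivation:
Ev 1: PC=2 idx=2 pred=N actual=T -> ctr[2]=1
Ev 2: PC=2 idx=2 pred=N actual=T -> ctr[2]=2
Ev 3: PC=2 idx=2 pred=T actual=T -> ctr[2]=3
Ev 4: PC=2 idx=2 pred=T actual=N -> ctr[2]=2
Ev 5: PC=2 idx=2 pred=T actual=N -> ctr[2]=1
Ev 6: PC=2 idx=2 pred=N actual=N -> ctr[2]=0
Ev 7: PC=2 idx=2 pred=N actual=N -> ctr[2]=0
Ev 8: PC=2 idx=2 pred=N actual=T -> ctr[2]=1
Ev 9: PC=2 idx=2 pred=N actual=T -> ctr[2]=2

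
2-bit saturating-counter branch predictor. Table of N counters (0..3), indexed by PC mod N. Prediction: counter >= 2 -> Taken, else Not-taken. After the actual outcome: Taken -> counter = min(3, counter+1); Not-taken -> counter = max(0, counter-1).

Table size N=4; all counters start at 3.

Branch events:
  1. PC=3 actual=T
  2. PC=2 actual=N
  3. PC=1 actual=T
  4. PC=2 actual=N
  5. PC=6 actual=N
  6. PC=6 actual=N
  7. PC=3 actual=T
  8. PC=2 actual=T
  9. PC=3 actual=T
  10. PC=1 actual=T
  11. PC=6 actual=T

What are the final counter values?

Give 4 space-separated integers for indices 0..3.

Ev 1: PC=3 idx=3 pred=T actual=T -> ctr[3]=3
Ev 2: PC=2 idx=2 pred=T actual=N -> ctr[2]=2
Ev 3: PC=1 idx=1 pred=T actual=T -> ctr[1]=3
Ev 4: PC=2 idx=2 pred=T actual=N -> ctr[2]=1
Ev 5: PC=6 idx=2 pred=N actual=N -> ctr[2]=0
Ev 6: PC=6 idx=2 pred=N actual=N -> ctr[2]=0
Ev 7: PC=3 idx=3 pred=T actual=T -> ctr[3]=3
Ev 8: PC=2 idx=2 pred=N actual=T -> ctr[2]=1
Ev 9: PC=3 idx=3 pred=T actual=T -> ctr[3]=3
Ev 10: PC=1 idx=1 pred=T actual=T -> ctr[1]=3
Ev 11: PC=6 idx=2 pred=N actual=T -> ctr[2]=2

Answer: 3 3 2 3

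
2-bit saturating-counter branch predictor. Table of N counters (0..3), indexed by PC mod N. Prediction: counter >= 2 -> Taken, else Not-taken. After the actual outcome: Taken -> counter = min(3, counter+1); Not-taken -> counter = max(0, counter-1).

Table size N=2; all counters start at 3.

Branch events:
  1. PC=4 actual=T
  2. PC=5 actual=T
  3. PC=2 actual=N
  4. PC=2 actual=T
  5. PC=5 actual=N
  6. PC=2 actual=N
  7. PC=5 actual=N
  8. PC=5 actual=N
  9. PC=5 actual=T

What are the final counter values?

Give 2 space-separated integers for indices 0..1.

Ev 1: PC=4 idx=0 pred=T actual=T -> ctr[0]=3
Ev 2: PC=5 idx=1 pred=T actual=T -> ctr[1]=3
Ev 3: PC=2 idx=0 pred=T actual=N -> ctr[0]=2
Ev 4: PC=2 idx=0 pred=T actual=T -> ctr[0]=3
Ev 5: PC=5 idx=1 pred=T actual=N -> ctr[1]=2
Ev 6: PC=2 idx=0 pred=T actual=N -> ctr[0]=2
Ev 7: PC=5 idx=1 pred=T actual=N -> ctr[1]=1
Ev 8: PC=5 idx=1 pred=N actual=N -> ctr[1]=0
Ev 9: PC=5 idx=1 pred=N actual=T -> ctr[1]=1

Answer: 2 1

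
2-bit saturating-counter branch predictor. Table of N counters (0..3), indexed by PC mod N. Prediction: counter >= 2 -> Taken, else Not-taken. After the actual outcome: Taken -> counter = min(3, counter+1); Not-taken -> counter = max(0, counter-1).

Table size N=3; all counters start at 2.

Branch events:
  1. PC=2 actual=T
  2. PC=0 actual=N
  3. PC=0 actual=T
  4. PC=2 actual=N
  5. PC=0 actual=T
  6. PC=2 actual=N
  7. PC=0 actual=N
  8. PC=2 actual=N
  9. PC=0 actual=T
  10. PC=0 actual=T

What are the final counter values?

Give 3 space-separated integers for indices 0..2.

Ev 1: PC=2 idx=2 pred=T actual=T -> ctr[2]=3
Ev 2: PC=0 idx=0 pred=T actual=N -> ctr[0]=1
Ev 3: PC=0 idx=0 pred=N actual=T -> ctr[0]=2
Ev 4: PC=2 idx=2 pred=T actual=N -> ctr[2]=2
Ev 5: PC=0 idx=0 pred=T actual=T -> ctr[0]=3
Ev 6: PC=2 idx=2 pred=T actual=N -> ctr[2]=1
Ev 7: PC=0 idx=0 pred=T actual=N -> ctr[0]=2
Ev 8: PC=2 idx=2 pred=N actual=N -> ctr[2]=0
Ev 9: PC=0 idx=0 pred=T actual=T -> ctr[0]=3
Ev 10: PC=0 idx=0 pred=T actual=T -> ctr[0]=3

Answer: 3 2 0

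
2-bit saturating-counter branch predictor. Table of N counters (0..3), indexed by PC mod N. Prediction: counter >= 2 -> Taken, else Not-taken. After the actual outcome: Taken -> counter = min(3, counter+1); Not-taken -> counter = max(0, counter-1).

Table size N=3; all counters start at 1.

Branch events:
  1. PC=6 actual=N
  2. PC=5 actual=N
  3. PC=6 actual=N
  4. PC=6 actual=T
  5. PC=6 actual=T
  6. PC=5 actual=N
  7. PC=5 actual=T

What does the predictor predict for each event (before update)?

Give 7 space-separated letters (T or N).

Ev 1: PC=6 idx=0 pred=N actual=N -> ctr[0]=0
Ev 2: PC=5 idx=2 pred=N actual=N -> ctr[2]=0
Ev 3: PC=6 idx=0 pred=N actual=N -> ctr[0]=0
Ev 4: PC=6 idx=0 pred=N actual=T -> ctr[0]=1
Ev 5: PC=6 idx=0 pred=N actual=T -> ctr[0]=2
Ev 6: PC=5 idx=2 pred=N actual=N -> ctr[2]=0
Ev 7: PC=5 idx=2 pred=N actual=T -> ctr[2]=1

Answer: N N N N N N N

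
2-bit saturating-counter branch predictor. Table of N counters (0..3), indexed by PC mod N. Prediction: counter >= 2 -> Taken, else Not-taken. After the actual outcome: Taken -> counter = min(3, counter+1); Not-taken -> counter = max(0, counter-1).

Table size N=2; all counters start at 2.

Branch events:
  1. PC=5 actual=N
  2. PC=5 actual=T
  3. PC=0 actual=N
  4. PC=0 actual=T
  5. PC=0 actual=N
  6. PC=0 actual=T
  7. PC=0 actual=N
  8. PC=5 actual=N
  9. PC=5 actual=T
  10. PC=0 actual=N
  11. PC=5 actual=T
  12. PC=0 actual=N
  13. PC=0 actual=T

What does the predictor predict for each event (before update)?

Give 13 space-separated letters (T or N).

Answer: T N T N T N T T N N T N N

Derivation:
Ev 1: PC=5 idx=1 pred=T actual=N -> ctr[1]=1
Ev 2: PC=5 idx=1 pred=N actual=T -> ctr[1]=2
Ev 3: PC=0 idx=0 pred=T actual=N -> ctr[0]=1
Ev 4: PC=0 idx=0 pred=N actual=T -> ctr[0]=2
Ev 5: PC=0 idx=0 pred=T actual=N -> ctr[0]=1
Ev 6: PC=0 idx=0 pred=N actual=T -> ctr[0]=2
Ev 7: PC=0 idx=0 pred=T actual=N -> ctr[0]=1
Ev 8: PC=5 idx=1 pred=T actual=N -> ctr[1]=1
Ev 9: PC=5 idx=1 pred=N actual=T -> ctr[1]=2
Ev 10: PC=0 idx=0 pred=N actual=N -> ctr[0]=0
Ev 11: PC=5 idx=1 pred=T actual=T -> ctr[1]=3
Ev 12: PC=0 idx=0 pred=N actual=N -> ctr[0]=0
Ev 13: PC=0 idx=0 pred=N actual=T -> ctr[0]=1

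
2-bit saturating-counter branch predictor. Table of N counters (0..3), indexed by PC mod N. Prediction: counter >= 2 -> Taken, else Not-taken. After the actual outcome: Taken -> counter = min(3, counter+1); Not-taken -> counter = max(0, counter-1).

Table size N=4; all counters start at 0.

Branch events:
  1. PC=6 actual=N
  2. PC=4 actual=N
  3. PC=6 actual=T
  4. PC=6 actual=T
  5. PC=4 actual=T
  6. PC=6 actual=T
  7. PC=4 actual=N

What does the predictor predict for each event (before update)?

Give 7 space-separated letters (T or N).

Answer: N N N N N T N

Derivation:
Ev 1: PC=6 idx=2 pred=N actual=N -> ctr[2]=0
Ev 2: PC=4 idx=0 pred=N actual=N -> ctr[0]=0
Ev 3: PC=6 idx=2 pred=N actual=T -> ctr[2]=1
Ev 4: PC=6 idx=2 pred=N actual=T -> ctr[2]=2
Ev 5: PC=4 idx=0 pred=N actual=T -> ctr[0]=1
Ev 6: PC=6 idx=2 pred=T actual=T -> ctr[2]=3
Ev 7: PC=4 idx=0 pred=N actual=N -> ctr[0]=0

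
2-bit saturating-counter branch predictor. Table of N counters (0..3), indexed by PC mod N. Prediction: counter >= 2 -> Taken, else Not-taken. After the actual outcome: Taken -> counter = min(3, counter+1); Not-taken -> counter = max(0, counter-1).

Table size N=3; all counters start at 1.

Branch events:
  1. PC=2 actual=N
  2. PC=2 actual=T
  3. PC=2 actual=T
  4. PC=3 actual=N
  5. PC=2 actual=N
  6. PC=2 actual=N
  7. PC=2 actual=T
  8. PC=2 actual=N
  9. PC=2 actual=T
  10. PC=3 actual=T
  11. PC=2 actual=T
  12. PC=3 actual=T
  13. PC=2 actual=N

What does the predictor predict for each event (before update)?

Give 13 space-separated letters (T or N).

Ev 1: PC=2 idx=2 pred=N actual=N -> ctr[2]=0
Ev 2: PC=2 idx=2 pred=N actual=T -> ctr[2]=1
Ev 3: PC=2 idx=2 pred=N actual=T -> ctr[2]=2
Ev 4: PC=3 idx=0 pred=N actual=N -> ctr[0]=0
Ev 5: PC=2 idx=2 pred=T actual=N -> ctr[2]=1
Ev 6: PC=2 idx=2 pred=N actual=N -> ctr[2]=0
Ev 7: PC=2 idx=2 pred=N actual=T -> ctr[2]=1
Ev 8: PC=2 idx=2 pred=N actual=N -> ctr[2]=0
Ev 9: PC=2 idx=2 pred=N actual=T -> ctr[2]=1
Ev 10: PC=3 idx=0 pred=N actual=T -> ctr[0]=1
Ev 11: PC=2 idx=2 pred=N actual=T -> ctr[2]=2
Ev 12: PC=3 idx=0 pred=N actual=T -> ctr[0]=2
Ev 13: PC=2 idx=2 pred=T actual=N -> ctr[2]=1

Answer: N N N N T N N N N N N N T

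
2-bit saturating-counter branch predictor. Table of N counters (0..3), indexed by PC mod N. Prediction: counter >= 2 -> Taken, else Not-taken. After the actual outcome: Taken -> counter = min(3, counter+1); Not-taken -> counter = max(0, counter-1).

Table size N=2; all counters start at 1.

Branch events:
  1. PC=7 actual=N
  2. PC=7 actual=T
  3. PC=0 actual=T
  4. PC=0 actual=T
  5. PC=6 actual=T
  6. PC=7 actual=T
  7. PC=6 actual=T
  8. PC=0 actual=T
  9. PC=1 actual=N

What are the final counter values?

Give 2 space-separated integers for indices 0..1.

Answer: 3 1

Derivation:
Ev 1: PC=7 idx=1 pred=N actual=N -> ctr[1]=0
Ev 2: PC=7 idx=1 pred=N actual=T -> ctr[1]=1
Ev 3: PC=0 idx=0 pred=N actual=T -> ctr[0]=2
Ev 4: PC=0 idx=0 pred=T actual=T -> ctr[0]=3
Ev 5: PC=6 idx=0 pred=T actual=T -> ctr[0]=3
Ev 6: PC=7 idx=1 pred=N actual=T -> ctr[1]=2
Ev 7: PC=6 idx=0 pred=T actual=T -> ctr[0]=3
Ev 8: PC=0 idx=0 pred=T actual=T -> ctr[0]=3
Ev 9: PC=1 idx=1 pred=T actual=N -> ctr[1]=1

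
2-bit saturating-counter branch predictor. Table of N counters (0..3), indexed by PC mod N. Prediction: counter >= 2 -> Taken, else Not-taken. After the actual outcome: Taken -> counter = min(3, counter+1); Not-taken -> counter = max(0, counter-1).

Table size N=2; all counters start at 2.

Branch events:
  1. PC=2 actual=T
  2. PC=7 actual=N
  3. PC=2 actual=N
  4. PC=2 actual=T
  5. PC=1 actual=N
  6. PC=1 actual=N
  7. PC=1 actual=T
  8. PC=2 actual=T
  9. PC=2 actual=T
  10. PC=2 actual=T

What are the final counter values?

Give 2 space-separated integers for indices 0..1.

Answer: 3 1

Derivation:
Ev 1: PC=2 idx=0 pred=T actual=T -> ctr[0]=3
Ev 2: PC=7 idx=1 pred=T actual=N -> ctr[1]=1
Ev 3: PC=2 idx=0 pred=T actual=N -> ctr[0]=2
Ev 4: PC=2 idx=0 pred=T actual=T -> ctr[0]=3
Ev 5: PC=1 idx=1 pred=N actual=N -> ctr[1]=0
Ev 6: PC=1 idx=1 pred=N actual=N -> ctr[1]=0
Ev 7: PC=1 idx=1 pred=N actual=T -> ctr[1]=1
Ev 8: PC=2 idx=0 pred=T actual=T -> ctr[0]=3
Ev 9: PC=2 idx=0 pred=T actual=T -> ctr[0]=3
Ev 10: PC=2 idx=0 pred=T actual=T -> ctr[0]=3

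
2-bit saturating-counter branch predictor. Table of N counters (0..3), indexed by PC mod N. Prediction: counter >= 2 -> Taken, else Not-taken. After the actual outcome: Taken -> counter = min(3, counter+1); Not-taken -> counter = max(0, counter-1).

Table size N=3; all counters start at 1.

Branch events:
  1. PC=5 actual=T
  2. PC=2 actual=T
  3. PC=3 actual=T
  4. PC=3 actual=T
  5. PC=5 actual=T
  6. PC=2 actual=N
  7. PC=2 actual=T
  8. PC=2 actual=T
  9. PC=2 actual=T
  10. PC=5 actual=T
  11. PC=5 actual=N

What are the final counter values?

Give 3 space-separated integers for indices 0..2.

Answer: 3 1 2

Derivation:
Ev 1: PC=5 idx=2 pred=N actual=T -> ctr[2]=2
Ev 2: PC=2 idx=2 pred=T actual=T -> ctr[2]=3
Ev 3: PC=3 idx=0 pred=N actual=T -> ctr[0]=2
Ev 4: PC=3 idx=0 pred=T actual=T -> ctr[0]=3
Ev 5: PC=5 idx=2 pred=T actual=T -> ctr[2]=3
Ev 6: PC=2 idx=2 pred=T actual=N -> ctr[2]=2
Ev 7: PC=2 idx=2 pred=T actual=T -> ctr[2]=3
Ev 8: PC=2 idx=2 pred=T actual=T -> ctr[2]=3
Ev 9: PC=2 idx=2 pred=T actual=T -> ctr[2]=3
Ev 10: PC=5 idx=2 pred=T actual=T -> ctr[2]=3
Ev 11: PC=5 idx=2 pred=T actual=N -> ctr[2]=2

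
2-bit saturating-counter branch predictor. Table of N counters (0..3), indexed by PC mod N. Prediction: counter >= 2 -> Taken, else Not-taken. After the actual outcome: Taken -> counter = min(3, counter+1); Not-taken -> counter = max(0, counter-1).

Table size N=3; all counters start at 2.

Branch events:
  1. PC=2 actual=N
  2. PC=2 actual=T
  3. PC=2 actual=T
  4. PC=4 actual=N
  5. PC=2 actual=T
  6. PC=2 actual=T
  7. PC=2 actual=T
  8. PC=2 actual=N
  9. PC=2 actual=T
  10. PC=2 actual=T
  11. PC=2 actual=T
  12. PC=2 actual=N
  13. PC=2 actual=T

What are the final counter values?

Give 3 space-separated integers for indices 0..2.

Ev 1: PC=2 idx=2 pred=T actual=N -> ctr[2]=1
Ev 2: PC=2 idx=2 pred=N actual=T -> ctr[2]=2
Ev 3: PC=2 idx=2 pred=T actual=T -> ctr[2]=3
Ev 4: PC=4 idx=1 pred=T actual=N -> ctr[1]=1
Ev 5: PC=2 idx=2 pred=T actual=T -> ctr[2]=3
Ev 6: PC=2 idx=2 pred=T actual=T -> ctr[2]=3
Ev 7: PC=2 idx=2 pred=T actual=T -> ctr[2]=3
Ev 8: PC=2 idx=2 pred=T actual=N -> ctr[2]=2
Ev 9: PC=2 idx=2 pred=T actual=T -> ctr[2]=3
Ev 10: PC=2 idx=2 pred=T actual=T -> ctr[2]=3
Ev 11: PC=2 idx=2 pred=T actual=T -> ctr[2]=3
Ev 12: PC=2 idx=2 pred=T actual=N -> ctr[2]=2
Ev 13: PC=2 idx=2 pred=T actual=T -> ctr[2]=3

Answer: 2 1 3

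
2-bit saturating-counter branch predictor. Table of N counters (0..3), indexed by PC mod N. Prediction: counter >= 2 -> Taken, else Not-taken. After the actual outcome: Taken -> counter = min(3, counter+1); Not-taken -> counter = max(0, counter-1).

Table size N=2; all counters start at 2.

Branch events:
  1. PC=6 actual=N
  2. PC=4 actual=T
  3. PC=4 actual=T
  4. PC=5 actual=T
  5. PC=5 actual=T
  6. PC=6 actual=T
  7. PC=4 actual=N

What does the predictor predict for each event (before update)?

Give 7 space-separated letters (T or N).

Ev 1: PC=6 idx=0 pred=T actual=N -> ctr[0]=1
Ev 2: PC=4 idx=0 pred=N actual=T -> ctr[0]=2
Ev 3: PC=4 idx=0 pred=T actual=T -> ctr[0]=3
Ev 4: PC=5 idx=1 pred=T actual=T -> ctr[1]=3
Ev 5: PC=5 idx=1 pred=T actual=T -> ctr[1]=3
Ev 6: PC=6 idx=0 pred=T actual=T -> ctr[0]=3
Ev 7: PC=4 idx=0 pred=T actual=N -> ctr[0]=2

Answer: T N T T T T T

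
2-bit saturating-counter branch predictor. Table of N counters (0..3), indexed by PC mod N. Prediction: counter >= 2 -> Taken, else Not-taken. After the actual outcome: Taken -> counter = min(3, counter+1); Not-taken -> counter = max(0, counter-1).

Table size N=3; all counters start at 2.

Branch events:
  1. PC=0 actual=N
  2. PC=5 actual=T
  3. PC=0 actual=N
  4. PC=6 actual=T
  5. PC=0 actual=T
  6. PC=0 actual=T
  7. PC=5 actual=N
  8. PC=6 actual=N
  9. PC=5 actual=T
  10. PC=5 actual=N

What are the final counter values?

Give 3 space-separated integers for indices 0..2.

Ev 1: PC=0 idx=0 pred=T actual=N -> ctr[0]=1
Ev 2: PC=5 idx=2 pred=T actual=T -> ctr[2]=3
Ev 3: PC=0 idx=0 pred=N actual=N -> ctr[0]=0
Ev 4: PC=6 idx=0 pred=N actual=T -> ctr[0]=1
Ev 5: PC=0 idx=0 pred=N actual=T -> ctr[0]=2
Ev 6: PC=0 idx=0 pred=T actual=T -> ctr[0]=3
Ev 7: PC=5 idx=2 pred=T actual=N -> ctr[2]=2
Ev 8: PC=6 idx=0 pred=T actual=N -> ctr[0]=2
Ev 9: PC=5 idx=2 pred=T actual=T -> ctr[2]=3
Ev 10: PC=5 idx=2 pred=T actual=N -> ctr[2]=2

Answer: 2 2 2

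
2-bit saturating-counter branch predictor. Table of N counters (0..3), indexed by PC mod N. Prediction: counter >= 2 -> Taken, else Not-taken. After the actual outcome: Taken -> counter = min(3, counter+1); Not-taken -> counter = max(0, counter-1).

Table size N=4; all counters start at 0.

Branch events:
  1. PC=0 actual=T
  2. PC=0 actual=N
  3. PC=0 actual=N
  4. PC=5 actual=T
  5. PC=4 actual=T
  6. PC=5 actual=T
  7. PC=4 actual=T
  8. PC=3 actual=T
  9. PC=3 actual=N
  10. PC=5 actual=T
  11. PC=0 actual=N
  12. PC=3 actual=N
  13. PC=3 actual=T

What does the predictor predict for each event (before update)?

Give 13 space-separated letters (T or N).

Answer: N N N N N N N N N T T N N

Derivation:
Ev 1: PC=0 idx=0 pred=N actual=T -> ctr[0]=1
Ev 2: PC=0 idx=0 pred=N actual=N -> ctr[0]=0
Ev 3: PC=0 idx=0 pred=N actual=N -> ctr[0]=0
Ev 4: PC=5 idx=1 pred=N actual=T -> ctr[1]=1
Ev 5: PC=4 idx=0 pred=N actual=T -> ctr[0]=1
Ev 6: PC=5 idx=1 pred=N actual=T -> ctr[1]=2
Ev 7: PC=4 idx=0 pred=N actual=T -> ctr[0]=2
Ev 8: PC=3 idx=3 pred=N actual=T -> ctr[3]=1
Ev 9: PC=3 idx=3 pred=N actual=N -> ctr[3]=0
Ev 10: PC=5 idx=1 pred=T actual=T -> ctr[1]=3
Ev 11: PC=0 idx=0 pred=T actual=N -> ctr[0]=1
Ev 12: PC=3 idx=3 pred=N actual=N -> ctr[3]=0
Ev 13: PC=3 idx=3 pred=N actual=T -> ctr[3]=1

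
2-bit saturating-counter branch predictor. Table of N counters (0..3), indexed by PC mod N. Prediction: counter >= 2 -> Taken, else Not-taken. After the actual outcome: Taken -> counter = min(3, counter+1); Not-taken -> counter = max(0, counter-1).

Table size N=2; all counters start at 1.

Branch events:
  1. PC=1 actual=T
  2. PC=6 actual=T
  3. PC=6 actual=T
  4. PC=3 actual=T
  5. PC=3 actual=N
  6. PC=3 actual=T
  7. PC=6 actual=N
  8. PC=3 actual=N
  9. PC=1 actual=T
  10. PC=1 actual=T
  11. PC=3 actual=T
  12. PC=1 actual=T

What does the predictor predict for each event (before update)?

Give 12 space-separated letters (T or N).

Ev 1: PC=1 idx=1 pred=N actual=T -> ctr[1]=2
Ev 2: PC=6 idx=0 pred=N actual=T -> ctr[0]=2
Ev 3: PC=6 idx=0 pred=T actual=T -> ctr[0]=3
Ev 4: PC=3 idx=1 pred=T actual=T -> ctr[1]=3
Ev 5: PC=3 idx=1 pred=T actual=N -> ctr[1]=2
Ev 6: PC=3 idx=1 pred=T actual=T -> ctr[1]=3
Ev 7: PC=6 idx=0 pred=T actual=N -> ctr[0]=2
Ev 8: PC=3 idx=1 pred=T actual=N -> ctr[1]=2
Ev 9: PC=1 idx=1 pred=T actual=T -> ctr[1]=3
Ev 10: PC=1 idx=1 pred=T actual=T -> ctr[1]=3
Ev 11: PC=3 idx=1 pred=T actual=T -> ctr[1]=3
Ev 12: PC=1 idx=1 pred=T actual=T -> ctr[1]=3

Answer: N N T T T T T T T T T T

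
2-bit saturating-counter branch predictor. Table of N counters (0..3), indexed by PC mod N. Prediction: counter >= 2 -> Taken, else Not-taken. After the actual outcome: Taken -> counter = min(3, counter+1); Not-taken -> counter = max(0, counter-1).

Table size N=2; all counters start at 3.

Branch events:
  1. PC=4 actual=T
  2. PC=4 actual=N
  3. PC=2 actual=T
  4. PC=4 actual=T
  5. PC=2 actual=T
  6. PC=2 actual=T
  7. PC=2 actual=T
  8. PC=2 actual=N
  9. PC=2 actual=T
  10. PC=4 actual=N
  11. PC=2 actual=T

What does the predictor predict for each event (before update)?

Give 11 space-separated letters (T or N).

Answer: T T T T T T T T T T T

Derivation:
Ev 1: PC=4 idx=0 pred=T actual=T -> ctr[0]=3
Ev 2: PC=4 idx=0 pred=T actual=N -> ctr[0]=2
Ev 3: PC=2 idx=0 pred=T actual=T -> ctr[0]=3
Ev 4: PC=4 idx=0 pred=T actual=T -> ctr[0]=3
Ev 5: PC=2 idx=0 pred=T actual=T -> ctr[0]=3
Ev 6: PC=2 idx=0 pred=T actual=T -> ctr[0]=3
Ev 7: PC=2 idx=0 pred=T actual=T -> ctr[0]=3
Ev 8: PC=2 idx=0 pred=T actual=N -> ctr[0]=2
Ev 9: PC=2 idx=0 pred=T actual=T -> ctr[0]=3
Ev 10: PC=4 idx=0 pred=T actual=N -> ctr[0]=2
Ev 11: PC=2 idx=0 pred=T actual=T -> ctr[0]=3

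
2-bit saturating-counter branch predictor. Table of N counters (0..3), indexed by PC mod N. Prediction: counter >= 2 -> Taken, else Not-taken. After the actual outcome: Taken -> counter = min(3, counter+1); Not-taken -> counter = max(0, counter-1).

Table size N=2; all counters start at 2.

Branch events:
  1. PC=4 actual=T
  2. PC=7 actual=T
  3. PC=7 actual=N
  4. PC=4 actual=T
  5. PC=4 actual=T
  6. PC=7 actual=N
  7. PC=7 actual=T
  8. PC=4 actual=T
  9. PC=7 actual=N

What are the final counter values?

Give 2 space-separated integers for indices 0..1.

Answer: 3 1

Derivation:
Ev 1: PC=4 idx=0 pred=T actual=T -> ctr[0]=3
Ev 2: PC=7 idx=1 pred=T actual=T -> ctr[1]=3
Ev 3: PC=7 idx=1 pred=T actual=N -> ctr[1]=2
Ev 4: PC=4 idx=0 pred=T actual=T -> ctr[0]=3
Ev 5: PC=4 idx=0 pred=T actual=T -> ctr[0]=3
Ev 6: PC=7 idx=1 pred=T actual=N -> ctr[1]=1
Ev 7: PC=7 idx=1 pred=N actual=T -> ctr[1]=2
Ev 8: PC=4 idx=0 pred=T actual=T -> ctr[0]=3
Ev 9: PC=7 idx=1 pred=T actual=N -> ctr[1]=1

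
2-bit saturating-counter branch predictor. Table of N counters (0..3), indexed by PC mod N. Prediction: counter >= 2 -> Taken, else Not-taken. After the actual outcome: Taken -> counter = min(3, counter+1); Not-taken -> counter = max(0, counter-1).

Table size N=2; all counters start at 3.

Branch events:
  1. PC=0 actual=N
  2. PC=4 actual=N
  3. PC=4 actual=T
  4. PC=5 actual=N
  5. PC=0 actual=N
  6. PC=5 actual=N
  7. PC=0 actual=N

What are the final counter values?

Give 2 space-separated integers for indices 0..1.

Answer: 0 1

Derivation:
Ev 1: PC=0 idx=0 pred=T actual=N -> ctr[0]=2
Ev 2: PC=4 idx=0 pred=T actual=N -> ctr[0]=1
Ev 3: PC=4 idx=0 pred=N actual=T -> ctr[0]=2
Ev 4: PC=5 idx=1 pred=T actual=N -> ctr[1]=2
Ev 5: PC=0 idx=0 pred=T actual=N -> ctr[0]=1
Ev 6: PC=5 idx=1 pred=T actual=N -> ctr[1]=1
Ev 7: PC=0 idx=0 pred=N actual=N -> ctr[0]=0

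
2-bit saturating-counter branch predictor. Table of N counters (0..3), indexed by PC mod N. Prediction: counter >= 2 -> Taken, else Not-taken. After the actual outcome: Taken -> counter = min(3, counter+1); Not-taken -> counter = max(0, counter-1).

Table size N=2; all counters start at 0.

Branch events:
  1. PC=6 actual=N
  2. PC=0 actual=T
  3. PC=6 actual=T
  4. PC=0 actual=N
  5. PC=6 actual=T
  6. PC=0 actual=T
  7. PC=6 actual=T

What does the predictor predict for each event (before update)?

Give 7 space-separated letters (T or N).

Answer: N N N T N T T

Derivation:
Ev 1: PC=6 idx=0 pred=N actual=N -> ctr[0]=0
Ev 2: PC=0 idx=0 pred=N actual=T -> ctr[0]=1
Ev 3: PC=6 idx=0 pred=N actual=T -> ctr[0]=2
Ev 4: PC=0 idx=0 pred=T actual=N -> ctr[0]=1
Ev 5: PC=6 idx=0 pred=N actual=T -> ctr[0]=2
Ev 6: PC=0 idx=0 pred=T actual=T -> ctr[0]=3
Ev 7: PC=6 idx=0 pred=T actual=T -> ctr[0]=3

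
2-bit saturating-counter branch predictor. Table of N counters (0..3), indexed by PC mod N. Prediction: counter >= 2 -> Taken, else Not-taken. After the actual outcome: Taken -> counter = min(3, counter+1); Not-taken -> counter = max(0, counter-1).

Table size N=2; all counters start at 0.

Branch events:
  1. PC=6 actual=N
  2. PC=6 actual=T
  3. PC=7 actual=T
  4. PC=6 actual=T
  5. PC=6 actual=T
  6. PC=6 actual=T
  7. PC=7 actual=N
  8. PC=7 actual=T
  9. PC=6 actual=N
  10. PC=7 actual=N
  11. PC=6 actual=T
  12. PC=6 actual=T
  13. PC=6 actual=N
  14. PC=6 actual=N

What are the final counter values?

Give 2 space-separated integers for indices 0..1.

Answer: 1 0

Derivation:
Ev 1: PC=6 idx=0 pred=N actual=N -> ctr[0]=0
Ev 2: PC=6 idx=0 pred=N actual=T -> ctr[0]=1
Ev 3: PC=7 idx=1 pred=N actual=T -> ctr[1]=1
Ev 4: PC=6 idx=0 pred=N actual=T -> ctr[0]=2
Ev 5: PC=6 idx=0 pred=T actual=T -> ctr[0]=3
Ev 6: PC=6 idx=0 pred=T actual=T -> ctr[0]=3
Ev 7: PC=7 idx=1 pred=N actual=N -> ctr[1]=0
Ev 8: PC=7 idx=1 pred=N actual=T -> ctr[1]=1
Ev 9: PC=6 idx=0 pred=T actual=N -> ctr[0]=2
Ev 10: PC=7 idx=1 pred=N actual=N -> ctr[1]=0
Ev 11: PC=6 idx=0 pred=T actual=T -> ctr[0]=3
Ev 12: PC=6 idx=0 pred=T actual=T -> ctr[0]=3
Ev 13: PC=6 idx=0 pred=T actual=N -> ctr[0]=2
Ev 14: PC=6 idx=0 pred=T actual=N -> ctr[0]=1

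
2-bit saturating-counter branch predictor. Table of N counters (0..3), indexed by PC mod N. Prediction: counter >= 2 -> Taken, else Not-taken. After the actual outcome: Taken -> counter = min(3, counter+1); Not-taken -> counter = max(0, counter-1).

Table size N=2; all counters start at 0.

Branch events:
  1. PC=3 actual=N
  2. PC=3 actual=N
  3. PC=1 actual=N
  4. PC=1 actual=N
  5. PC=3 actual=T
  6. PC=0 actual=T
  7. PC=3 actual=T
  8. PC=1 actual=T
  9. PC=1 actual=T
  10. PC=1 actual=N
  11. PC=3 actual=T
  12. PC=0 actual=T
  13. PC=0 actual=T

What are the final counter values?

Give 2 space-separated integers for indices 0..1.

Ev 1: PC=3 idx=1 pred=N actual=N -> ctr[1]=0
Ev 2: PC=3 idx=1 pred=N actual=N -> ctr[1]=0
Ev 3: PC=1 idx=1 pred=N actual=N -> ctr[1]=0
Ev 4: PC=1 idx=1 pred=N actual=N -> ctr[1]=0
Ev 5: PC=3 idx=1 pred=N actual=T -> ctr[1]=1
Ev 6: PC=0 idx=0 pred=N actual=T -> ctr[0]=1
Ev 7: PC=3 idx=1 pred=N actual=T -> ctr[1]=2
Ev 8: PC=1 idx=1 pred=T actual=T -> ctr[1]=3
Ev 9: PC=1 idx=1 pred=T actual=T -> ctr[1]=3
Ev 10: PC=1 idx=1 pred=T actual=N -> ctr[1]=2
Ev 11: PC=3 idx=1 pred=T actual=T -> ctr[1]=3
Ev 12: PC=0 idx=0 pred=N actual=T -> ctr[0]=2
Ev 13: PC=0 idx=0 pred=T actual=T -> ctr[0]=3

Answer: 3 3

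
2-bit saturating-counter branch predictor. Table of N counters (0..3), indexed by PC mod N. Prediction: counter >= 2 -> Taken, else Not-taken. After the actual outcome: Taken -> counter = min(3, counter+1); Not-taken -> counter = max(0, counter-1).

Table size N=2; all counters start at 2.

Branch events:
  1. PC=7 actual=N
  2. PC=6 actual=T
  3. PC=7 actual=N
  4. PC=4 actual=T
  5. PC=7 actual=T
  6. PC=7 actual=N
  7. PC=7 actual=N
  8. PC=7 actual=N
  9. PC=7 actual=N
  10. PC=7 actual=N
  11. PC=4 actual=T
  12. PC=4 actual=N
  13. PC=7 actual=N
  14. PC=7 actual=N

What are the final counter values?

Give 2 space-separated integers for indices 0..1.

Answer: 2 0

Derivation:
Ev 1: PC=7 idx=1 pred=T actual=N -> ctr[1]=1
Ev 2: PC=6 idx=0 pred=T actual=T -> ctr[0]=3
Ev 3: PC=7 idx=1 pred=N actual=N -> ctr[1]=0
Ev 4: PC=4 idx=0 pred=T actual=T -> ctr[0]=3
Ev 5: PC=7 idx=1 pred=N actual=T -> ctr[1]=1
Ev 6: PC=7 idx=1 pred=N actual=N -> ctr[1]=0
Ev 7: PC=7 idx=1 pred=N actual=N -> ctr[1]=0
Ev 8: PC=7 idx=1 pred=N actual=N -> ctr[1]=0
Ev 9: PC=7 idx=1 pred=N actual=N -> ctr[1]=0
Ev 10: PC=7 idx=1 pred=N actual=N -> ctr[1]=0
Ev 11: PC=4 idx=0 pred=T actual=T -> ctr[0]=3
Ev 12: PC=4 idx=0 pred=T actual=N -> ctr[0]=2
Ev 13: PC=7 idx=1 pred=N actual=N -> ctr[1]=0
Ev 14: PC=7 idx=1 pred=N actual=N -> ctr[1]=0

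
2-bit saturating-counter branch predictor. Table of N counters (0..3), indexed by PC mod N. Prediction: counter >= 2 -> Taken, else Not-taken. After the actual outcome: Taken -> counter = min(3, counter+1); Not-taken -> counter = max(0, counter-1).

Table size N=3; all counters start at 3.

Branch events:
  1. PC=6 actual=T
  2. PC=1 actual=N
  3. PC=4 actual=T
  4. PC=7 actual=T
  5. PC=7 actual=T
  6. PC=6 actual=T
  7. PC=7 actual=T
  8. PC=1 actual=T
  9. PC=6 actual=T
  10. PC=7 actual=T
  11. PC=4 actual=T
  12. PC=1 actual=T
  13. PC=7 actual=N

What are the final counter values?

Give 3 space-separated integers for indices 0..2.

Ev 1: PC=6 idx=0 pred=T actual=T -> ctr[0]=3
Ev 2: PC=1 idx=1 pred=T actual=N -> ctr[1]=2
Ev 3: PC=4 idx=1 pred=T actual=T -> ctr[1]=3
Ev 4: PC=7 idx=1 pred=T actual=T -> ctr[1]=3
Ev 5: PC=7 idx=1 pred=T actual=T -> ctr[1]=3
Ev 6: PC=6 idx=0 pred=T actual=T -> ctr[0]=3
Ev 7: PC=7 idx=1 pred=T actual=T -> ctr[1]=3
Ev 8: PC=1 idx=1 pred=T actual=T -> ctr[1]=3
Ev 9: PC=6 idx=0 pred=T actual=T -> ctr[0]=3
Ev 10: PC=7 idx=1 pred=T actual=T -> ctr[1]=3
Ev 11: PC=4 idx=1 pred=T actual=T -> ctr[1]=3
Ev 12: PC=1 idx=1 pred=T actual=T -> ctr[1]=3
Ev 13: PC=7 idx=1 pred=T actual=N -> ctr[1]=2

Answer: 3 2 3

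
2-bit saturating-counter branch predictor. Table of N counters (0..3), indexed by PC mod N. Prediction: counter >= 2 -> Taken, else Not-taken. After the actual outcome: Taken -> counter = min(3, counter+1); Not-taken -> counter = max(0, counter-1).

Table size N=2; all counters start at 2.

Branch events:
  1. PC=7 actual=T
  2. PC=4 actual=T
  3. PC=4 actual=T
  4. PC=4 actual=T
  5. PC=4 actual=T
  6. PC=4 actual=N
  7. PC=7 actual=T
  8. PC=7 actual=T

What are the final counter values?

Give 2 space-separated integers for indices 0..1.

Ev 1: PC=7 idx=1 pred=T actual=T -> ctr[1]=3
Ev 2: PC=4 idx=0 pred=T actual=T -> ctr[0]=3
Ev 3: PC=4 idx=0 pred=T actual=T -> ctr[0]=3
Ev 4: PC=4 idx=0 pred=T actual=T -> ctr[0]=3
Ev 5: PC=4 idx=0 pred=T actual=T -> ctr[0]=3
Ev 6: PC=4 idx=0 pred=T actual=N -> ctr[0]=2
Ev 7: PC=7 idx=1 pred=T actual=T -> ctr[1]=3
Ev 8: PC=7 idx=1 pred=T actual=T -> ctr[1]=3

Answer: 2 3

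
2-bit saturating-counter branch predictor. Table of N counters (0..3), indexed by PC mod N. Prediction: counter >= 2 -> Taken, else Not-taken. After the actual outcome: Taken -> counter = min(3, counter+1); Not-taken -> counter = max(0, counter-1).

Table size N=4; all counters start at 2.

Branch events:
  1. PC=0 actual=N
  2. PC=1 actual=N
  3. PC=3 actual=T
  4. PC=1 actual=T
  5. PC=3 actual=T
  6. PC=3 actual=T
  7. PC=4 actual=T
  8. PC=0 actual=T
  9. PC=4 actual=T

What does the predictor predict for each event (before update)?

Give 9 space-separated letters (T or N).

Ev 1: PC=0 idx=0 pred=T actual=N -> ctr[0]=1
Ev 2: PC=1 idx=1 pred=T actual=N -> ctr[1]=1
Ev 3: PC=3 idx=3 pred=T actual=T -> ctr[3]=3
Ev 4: PC=1 idx=1 pred=N actual=T -> ctr[1]=2
Ev 5: PC=3 idx=3 pred=T actual=T -> ctr[3]=3
Ev 6: PC=3 idx=3 pred=T actual=T -> ctr[3]=3
Ev 7: PC=4 idx=0 pred=N actual=T -> ctr[0]=2
Ev 8: PC=0 idx=0 pred=T actual=T -> ctr[0]=3
Ev 9: PC=4 idx=0 pred=T actual=T -> ctr[0]=3

Answer: T T T N T T N T T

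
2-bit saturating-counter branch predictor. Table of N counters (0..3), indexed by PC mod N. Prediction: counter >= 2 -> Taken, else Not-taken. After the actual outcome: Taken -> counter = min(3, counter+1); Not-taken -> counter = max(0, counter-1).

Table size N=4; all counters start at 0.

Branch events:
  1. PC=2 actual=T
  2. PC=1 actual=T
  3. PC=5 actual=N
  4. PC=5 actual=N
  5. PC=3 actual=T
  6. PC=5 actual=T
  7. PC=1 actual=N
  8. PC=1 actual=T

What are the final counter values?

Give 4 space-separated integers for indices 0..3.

Answer: 0 1 1 1

Derivation:
Ev 1: PC=2 idx=2 pred=N actual=T -> ctr[2]=1
Ev 2: PC=1 idx=1 pred=N actual=T -> ctr[1]=1
Ev 3: PC=5 idx=1 pred=N actual=N -> ctr[1]=0
Ev 4: PC=5 idx=1 pred=N actual=N -> ctr[1]=0
Ev 5: PC=3 idx=3 pred=N actual=T -> ctr[3]=1
Ev 6: PC=5 idx=1 pred=N actual=T -> ctr[1]=1
Ev 7: PC=1 idx=1 pred=N actual=N -> ctr[1]=0
Ev 8: PC=1 idx=1 pred=N actual=T -> ctr[1]=1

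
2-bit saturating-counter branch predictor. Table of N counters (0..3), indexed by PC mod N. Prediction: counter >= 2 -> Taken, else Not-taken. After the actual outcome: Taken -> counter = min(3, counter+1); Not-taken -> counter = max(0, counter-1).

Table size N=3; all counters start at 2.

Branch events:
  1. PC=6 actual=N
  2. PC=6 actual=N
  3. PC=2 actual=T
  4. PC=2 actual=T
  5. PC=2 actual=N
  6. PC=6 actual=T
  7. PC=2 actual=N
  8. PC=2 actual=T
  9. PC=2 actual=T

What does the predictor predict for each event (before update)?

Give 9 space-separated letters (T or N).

Ev 1: PC=6 idx=0 pred=T actual=N -> ctr[0]=1
Ev 2: PC=6 idx=0 pred=N actual=N -> ctr[0]=0
Ev 3: PC=2 idx=2 pred=T actual=T -> ctr[2]=3
Ev 4: PC=2 idx=2 pred=T actual=T -> ctr[2]=3
Ev 5: PC=2 idx=2 pred=T actual=N -> ctr[2]=2
Ev 6: PC=6 idx=0 pred=N actual=T -> ctr[0]=1
Ev 7: PC=2 idx=2 pred=T actual=N -> ctr[2]=1
Ev 8: PC=2 idx=2 pred=N actual=T -> ctr[2]=2
Ev 9: PC=2 idx=2 pred=T actual=T -> ctr[2]=3

Answer: T N T T T N T N T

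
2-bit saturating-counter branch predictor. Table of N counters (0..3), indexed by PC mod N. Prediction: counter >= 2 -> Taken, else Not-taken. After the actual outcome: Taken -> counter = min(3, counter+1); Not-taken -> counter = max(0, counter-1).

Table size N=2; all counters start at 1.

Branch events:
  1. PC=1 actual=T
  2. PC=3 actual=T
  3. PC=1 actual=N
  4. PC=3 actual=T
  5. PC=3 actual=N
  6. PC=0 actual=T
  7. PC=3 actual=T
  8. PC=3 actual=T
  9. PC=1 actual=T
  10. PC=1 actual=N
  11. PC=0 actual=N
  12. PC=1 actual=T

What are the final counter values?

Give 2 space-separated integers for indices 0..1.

Ev 1: PC=1 idx=1 pred=N actual=T -> ctr[1]=2
Ev 2: PC=3 idx=1 pred=T actual=T -> ctr[1]=3
Ev 3: PC=1 idx=1 pred=T actual=N -> ctr[1]=2
Ev 4: PC=3 idx=1 pred=T actual=T -> ctr[1]=3
Ev 5: PC=3 idx=1 pred=T actual=N -> ctr[1]=2
Ev 6: PC=0 idx=0 pred=N actual=T -> ctr[0]=2
Ev 7: PC=3 idx=1 pred=T actual=T -> ctr[1]=3
Ev 8: PC=3 idx=1 pred=T actual=T -> ctr[1]=3
Ev 9: PC=1 idx=1 pred=T actual=T -> ctr[1]=3
Ev 10: PC=1 idx=1 pred=T actual=N -> ctr[1]=2
Ev 11: PC=0 idx=0 pred=T actual=N -> ctr[0]=1
Ev 12: PC=1 idx=1 pred=T actual=T -> ctr[1]=3

Answer: 1 3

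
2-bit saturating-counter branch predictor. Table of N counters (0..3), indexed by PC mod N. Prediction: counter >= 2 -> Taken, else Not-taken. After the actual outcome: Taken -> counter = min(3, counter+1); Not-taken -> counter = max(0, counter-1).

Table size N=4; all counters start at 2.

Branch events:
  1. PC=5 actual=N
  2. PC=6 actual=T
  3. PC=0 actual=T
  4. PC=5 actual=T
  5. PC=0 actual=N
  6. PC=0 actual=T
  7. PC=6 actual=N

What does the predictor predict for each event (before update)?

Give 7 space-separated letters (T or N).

Answer: T T T N T T T

Derivation:
Ev 1: PC=5 idx=1 pred=T actual=N -> ctr[1]=1
Ev 2: PC=6 idx=2 pred=T actual=T -> ctr[2]=3
Ev 3: PC=0 idx=0 pred=T actual=T -> ctr[0]=3
Ev 4: PC=5 idx=1 pred=N actual=T -> ctr[1]=2
Ev 5: PC=0 idx=0 pred=T actual=N -> ctr[0]=2
Ev 6: PC=0 idx=0 pred=T actual=T -> ctr[0]=3
Ev 7: PC=6 idx=2 pred=T actual=N -> ctr[2]=2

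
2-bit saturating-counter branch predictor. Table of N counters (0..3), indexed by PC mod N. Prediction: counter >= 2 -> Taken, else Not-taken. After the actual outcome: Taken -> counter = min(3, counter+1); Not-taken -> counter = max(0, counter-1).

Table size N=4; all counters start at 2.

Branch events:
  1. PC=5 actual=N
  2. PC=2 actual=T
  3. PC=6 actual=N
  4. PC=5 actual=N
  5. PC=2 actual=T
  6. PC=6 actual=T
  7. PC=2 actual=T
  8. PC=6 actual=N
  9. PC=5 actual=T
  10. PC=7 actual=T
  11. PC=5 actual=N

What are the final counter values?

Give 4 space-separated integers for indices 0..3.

Ev 1: PC=5 idx=1 pred=T actual=N -> ctr[1]=1
Ev 2: PC=2 idx=2 pred=T actual=T -> ctr[2]=3
Ev 3: PC=6 idx=2 pred=T actual=N -> ctr[2]=2
Ev 4: PC=5 idx=1 pred=N actual=N -> ctr[1]=0
Ev 5: PC=2 idx=2 pred=T actual=T -> ctr[2]=3
Ev 6: PC=6 idx=2 pred=T actual=T -> ctr[2]=3
Ev 7: PC=2 idx=2 pred=T actual=T -> ctr[2]=3
Ev 8: PC=6 idx=2 pred=T actual=N -> ctr[2]=2
Ev 9: PC=5 idx=1 pred=N actual=T -> ctr[1]=1
Ev 10: PC=7 idx=3 pred=T actual=T -> ctr[3]=3
Ev 11: PC=5 idx=1 pred=N actual=N -> ctr[1]=0

Answer: 2 0 2 3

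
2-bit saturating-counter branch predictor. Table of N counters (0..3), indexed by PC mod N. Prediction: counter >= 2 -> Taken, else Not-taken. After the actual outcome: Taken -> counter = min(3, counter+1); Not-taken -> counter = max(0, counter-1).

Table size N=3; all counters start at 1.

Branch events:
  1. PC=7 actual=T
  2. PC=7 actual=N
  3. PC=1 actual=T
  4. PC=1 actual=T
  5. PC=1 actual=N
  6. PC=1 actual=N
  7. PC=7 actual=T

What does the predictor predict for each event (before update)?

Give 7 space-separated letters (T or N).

Ev 1: PC=7 idx=1 pred=N actual=T -> ctr[1]=2
Ev 2: PC=7 idx=1 pred=T actual=N -> ctr[1]=1
Ev 3: PC=1 idx=1 pred=N actual=T -> ctr[1]=2
Ev 4: PC=1 idx=1 pred=T actual=T -> ctr[1]=3
Ev 5: PC=1 idx=1 pred=T actual=N -> ctr[1]=2
Ev 6: PC=1 idx=1 pred=T actual=N -> ctr[1]=1
Ev 7: PC=7 idx=1 pred=N actual=T -> ctr[1]=2

Answer: N T N T T T N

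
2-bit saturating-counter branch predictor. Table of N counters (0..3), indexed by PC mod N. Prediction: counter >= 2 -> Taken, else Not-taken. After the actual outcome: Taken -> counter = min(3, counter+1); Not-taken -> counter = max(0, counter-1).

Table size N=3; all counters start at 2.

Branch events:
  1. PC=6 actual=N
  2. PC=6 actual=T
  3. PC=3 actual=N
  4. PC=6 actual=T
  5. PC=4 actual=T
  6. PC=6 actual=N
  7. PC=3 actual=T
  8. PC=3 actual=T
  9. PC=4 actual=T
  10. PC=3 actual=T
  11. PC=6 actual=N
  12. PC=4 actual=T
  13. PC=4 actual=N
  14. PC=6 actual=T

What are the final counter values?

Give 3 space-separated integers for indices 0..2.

Answer: 3 2 2

Derivation:
Ev 1: PC=6 idx=0 pred=T actual=N -> ctr[0]=1
Ev 2: PC=6 idx=0 pred=N actual=T -> ctr[0]=2
Ev 3: PC=3 idx=0 pred=T actual=N -> ctr[0]=1
Ev 4: PC=6 idx=0 pred=N actual=T -> ctr[0]=2
Ev 5: PC=4 idx=1 pred=T actual=T -> ctr[1]=3
Ev 6: PC=6 idx=0 pred=T actual=N -> ctr[0]=1
Ev 7: PC=3 idx=0 pred=N actual=T -> ctr[0]=2
Ev 8: PC=3 idx=0 pred=T actual=T -> ctr[0]=3
Ev 9: PC=4 idx=1 pred=T actual=T -> ctr[1]=3
Ev 10: PC=3 idx=0 pred=T actual=T -> ctr[0]=3
Ev 11: PC=6 idx=0 pred=T actual=N -> ctr[0]=2
Ev 12: PC=4 idx=1 pred=T actual=T -> ctr[1]=3
Ev 13: PC=4 idx=1 pred=T actual=N -> ctr[1]=2
Ev 14: PC=6 idx=0 pred=T actual=T -> ctr[0]=3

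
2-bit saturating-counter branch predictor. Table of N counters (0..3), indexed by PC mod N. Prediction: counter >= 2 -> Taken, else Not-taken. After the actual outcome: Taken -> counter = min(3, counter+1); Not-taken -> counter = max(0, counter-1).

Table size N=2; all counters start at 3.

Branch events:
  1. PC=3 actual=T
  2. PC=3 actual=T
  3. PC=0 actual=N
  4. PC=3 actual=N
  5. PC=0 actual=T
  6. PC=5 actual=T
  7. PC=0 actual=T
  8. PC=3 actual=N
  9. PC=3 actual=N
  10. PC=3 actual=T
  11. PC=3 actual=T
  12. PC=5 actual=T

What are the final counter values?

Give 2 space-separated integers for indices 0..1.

Answer: 3 3

Derivation:
Ev 1: PC=3 idx=1 pred=T actual=T -> ctr[1]=3
Ev 2: PC=3 idx=1 pred=T actual=T -> ctr[1]=3
Ev 3: PC=0 idx=0 pred=T actual=N -> ctr[0]=2
Ev 4: PC=3 idx=1 pred=T actual=N -> ctr[1]=2
Ev 5: PC=0 idx=0 pred=T actual=T -> ctr[0]=3
Ev 6: PC=5 idx=1 pred=T actual=T -> ctr[1]=3
Ev 7: PC=0 idx=0 pred=T actual=T -> ctr[0]=3
Ev 8: PC=3 idx=1 pred=T actual=N -> ctr[1]=2
Ev 9: PC=3 idx=1 pred=T actual=N -> ctr[1]=1
Ev 10: PC=3 idx=1 pred=N actual=T -> ctr[1]=2
Ev 11: PC=3 idx=1 pred=T actual=T -> ctr[1]=3
Ev 12: PC=5 idx=1 pred=T actual=T -> ctr[1]=3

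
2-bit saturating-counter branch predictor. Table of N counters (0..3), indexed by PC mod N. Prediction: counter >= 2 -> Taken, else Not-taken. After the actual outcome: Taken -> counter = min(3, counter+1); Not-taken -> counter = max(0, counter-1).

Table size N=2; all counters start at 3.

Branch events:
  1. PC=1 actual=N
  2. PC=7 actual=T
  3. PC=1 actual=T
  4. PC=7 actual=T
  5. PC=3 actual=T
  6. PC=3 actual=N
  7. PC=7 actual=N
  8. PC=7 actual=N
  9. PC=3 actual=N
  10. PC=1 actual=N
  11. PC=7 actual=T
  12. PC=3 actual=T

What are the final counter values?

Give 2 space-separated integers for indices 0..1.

Answer: 3 2

Derivation:
Ev 1: PC=1 idx=1 pred=T actual=N -> ctr[1]=2
Ev 2: PC=7 idx=1 pred=T actual=T -> ctr[1]=3
Ev 3: PC=1 idx=1 pred=T actual=T -> ctr[1]=3
Ev 4: PC=7 idx=1 pred=T actual=T -> ctr[1]=3
Ev 5: PC=3 idx=1 pred=T actual=T -> ctr[1]=3
Ev 6: PC=3 idx=1 pred=T actual=N -> ctr[1]=2
Ev 7: PC=7 idx=1 pred=T actual=N -> ctr[1]=1
Ev 8: PC=7 idx=1 pred=N actual=N -> ctr[1]=0
Ev 9: PC=3 idx=1 pred=N actual=N -> ctr[1]=0
Ev 10: PC=1 idx=1 pred=N actual=N -> ctr[1]=0
Ev 11: PC=7 idx=1 pred=N actual=T -> ctr[1]=1
Ev 12: PC=3 idx=1 pred=N actual=T -> ctr[1]=2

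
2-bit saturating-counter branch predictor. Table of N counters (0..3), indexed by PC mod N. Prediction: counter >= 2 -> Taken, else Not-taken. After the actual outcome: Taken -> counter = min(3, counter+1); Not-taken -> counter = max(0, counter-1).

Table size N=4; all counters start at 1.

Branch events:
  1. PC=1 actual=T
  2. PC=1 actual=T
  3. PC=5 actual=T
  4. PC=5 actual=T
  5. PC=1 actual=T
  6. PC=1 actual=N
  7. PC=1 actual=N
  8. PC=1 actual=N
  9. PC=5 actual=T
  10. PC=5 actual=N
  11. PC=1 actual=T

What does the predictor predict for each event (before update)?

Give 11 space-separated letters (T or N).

Ev 1: PC=1 idx=1 pred=N actual=T -> ctr[1]=2
Ev 2: PC=1 idx=1 pred=T actual=T -> ctr[1]=3
Ev 3: PC=5 idx=1 pred=T actual=T -> ctr[1]=3
Ev 4: PC=5 idx=1 pred=T actual=T -> ctr[1]=3
Ev 5: PC=1 idx=1 pred=T actual=T -> ctr[1]=3
Ev 6: PC=1 idx=1 pred=T actual=N -> ctr[1]=2
Ev 7: PC=1 idx=1 pred=T actual=N -> ctr[1]=1
Ev 8: PC=1 idx=1 pred=N actual=N -> ctr[1]=0
Ev 9: PC=5 idx=1 pred=N actual=T -> ctr[1]=1
Ev 10: PC=5 idx=1 pred=N actual=N -> ctr[1]=0
Ev 11: PC=1 idx=1 pred=N actual=T -> ctr[1]=1

Answer: N T T T T T T N N N N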